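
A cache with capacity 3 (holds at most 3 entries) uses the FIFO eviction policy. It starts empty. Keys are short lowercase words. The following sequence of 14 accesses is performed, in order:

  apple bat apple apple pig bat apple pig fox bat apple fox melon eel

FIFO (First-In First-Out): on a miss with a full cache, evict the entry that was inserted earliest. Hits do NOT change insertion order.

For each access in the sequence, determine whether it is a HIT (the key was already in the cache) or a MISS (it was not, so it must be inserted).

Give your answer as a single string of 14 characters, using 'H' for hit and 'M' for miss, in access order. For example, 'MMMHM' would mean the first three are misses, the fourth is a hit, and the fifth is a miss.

FIFO simulation (capacity=3):
  1. access apple: MISS. Cache (old->new): [apple]
  2. access bat: MISS. Cache (old->new): [apple bat]
  3. access apple: HIT. Cache (old->new): [apple bat]
  4. access apple: HIT. Cache (old->new): [apple bat]
  5. access pig: MISS. Cache (old->new): [apple bat pig]
  6. access bat: HIT. Cache (old->new): [apple bat pig]
  7. access apple: HIT. Cache (old->new): [apple bat pig]
  8. access pig: HIT. Cache (old->new): [apple bat pig]
  9. access fox: MISS, evict apple. Cache (old->new): [bat pig fox]
  10. access bat: HIT. Cache (old->new): [bat pig fox]
  11. access apple: MISS, evict bat. Cache (old->new): [pig fox apple]
  12. access fox: HIT. Cache (old->new): [pig fox apple]
  13. access melon: MISS, evict pig. Cache (old->new): [fox apple melon]
  14. access eel: MISS, evict fox. Cache (old->new): [apple melon eel]
Total: 7 hits, 7 misses, 4 evictions

Answer: MMHHMHHHMHMHMM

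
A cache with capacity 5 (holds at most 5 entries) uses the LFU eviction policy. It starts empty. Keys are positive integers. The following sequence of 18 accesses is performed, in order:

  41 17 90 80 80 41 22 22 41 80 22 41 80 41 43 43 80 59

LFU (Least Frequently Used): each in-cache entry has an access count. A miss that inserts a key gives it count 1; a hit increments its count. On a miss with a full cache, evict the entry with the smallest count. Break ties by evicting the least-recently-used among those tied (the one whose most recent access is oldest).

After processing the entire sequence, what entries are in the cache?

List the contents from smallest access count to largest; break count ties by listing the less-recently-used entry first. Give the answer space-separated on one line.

LFU simulation (capacity=5):
  1. access 41: MISS. Cache: [41(c=1)]
  2. access 17: MISS. Cache: [41(c=1) 17(c=1)]
  3. access 90: MISS. Cache: [41(c=1) 17(c=1) 90(c=1)]
  4. access 80: MISS. Cache: [41(c=1) 17(c=1) 90(c=1) 80(c=1)]
  5. access 80: HIT, count now 2. Cache: [41(c=1) 17(c=1) 90(c=1) 80(c=2)]
  6. access 41: HIT, count now 2. Cache: [17(c=1) 90(c=1) 80(c=2) 41(c=2)]
  7. access 22: MISS. Cache: [17(c=1) 90(c=1) 22(c=1) 80(c=2) 41(c=2)]
  8. access 22: HIT, count now 2. Cache: [17(c=1) 90(c=1) 80(c=2) 41(c=2) 22(c=2)]
  9. access 41: HIT, count now 3. Cache: [17(c=1) 90(c=1) 80(c=2) 22(c=2) 41(c=3)]
  10. access 80: HIT, count now 3. Cache: [17(c=1) 90(c=1) 22(c=2) 41(c=3) 80(c=3)]
  11. access 22: HIT, count now 3. Cache: [17(c=1) 90(c=1) 41(c=3) 80(c=3) 22(c=3)]
  12. access 41: HIT, count now 4. Cache: [17(c=1) 90(c=1) 80(c=3) 22(c=3) 41(c=4)]
  13. access 80: HIT, count now 4. Cache: [17(c=1) 90(c=1) 22(c=3) 41(c=4) 80(c=4)]
  14. access 41: HIT, count now 5. Cache: [17(c=1) 90(c=1) 22(c=3) 80(c=4) 41(c=5)]
  15. access 43: MISS, evict 17(c=1). Cache: [90(c=1) 43(c=1) 22(c=3) 80(c=4) 41(c=5)]
  16. access 43: HIT, count now 2. Cache: [90(c=1) 43(c=2) 22(c=3) 80(c=4) 41(c=5)]
  17. access 80: HIT, count now 5. Cache: [90(c=1) 43(c=2) 22(c=3) 41(c=5) 80(c=5)]
  18. access 59: MISS, evict 90(c=1). Cache: [59(c=1) 43(c=2) 22(c=3) 41(c=5) 80(c=5)]
Total: 11 hits, 7 misses, 2 evictions

Answer: 59 43 22 41 80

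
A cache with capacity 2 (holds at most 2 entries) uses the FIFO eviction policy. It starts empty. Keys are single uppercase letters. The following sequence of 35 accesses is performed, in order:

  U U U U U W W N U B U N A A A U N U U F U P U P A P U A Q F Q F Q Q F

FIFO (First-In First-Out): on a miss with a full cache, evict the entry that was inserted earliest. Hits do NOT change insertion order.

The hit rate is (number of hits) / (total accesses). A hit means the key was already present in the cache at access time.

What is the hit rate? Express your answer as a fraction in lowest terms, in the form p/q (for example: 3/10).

FIFO simulation (capacity=2):
  1. access U: MISS. Cache (old->new): [U]
  2. access U: HIT. Cache (old->new): [U]
  3. access U: HIT. Cache (old->new): [U]
  4. access U: HIT. Cache (old->new): [U]
  5. access U: HIT. Cache (old->new): [U]
  6. access W: MISS. Cache (old->new): [U W]
  7. access W: HIT. Cache (old->new): [U W]
  8. access N: MISS, evict U. Cache (old->new): [W N]
  9. access U: MISS, evict W. Cache (old->new): [N U]
  10. access B: MISS, evict N. Cache (old->new): [U B]
  11. access U: HIT. Cache (old->new): [U B]
  12. access N: MISS, evict U. Cache (old->new): [B N]
  13. access A: MISS, evict B. Cache (old->new): [N A]
  14. access A: HIT. Cache (old->new): [N A]
  15. access A: HIT. Cache (old->new): [N A]
  16. access U: MISS, evict N. Cache (old->new): [A U]
  17. access N: MISS, evict A. Cache (old->new): [U N]
  18. access U: HIT. Cache (old->new): [U N]
  19. access U: HIT. Cache (old->new): [U N]
  20. access F: MISS, evict U. Cache (old->new): [N F]
  21. access U: MISS, evict N. Cache (old->new): [F U]
  22. access P: MISS, evict F. Cache (old->new): [U P]
  23. access U: HIT. Cache (old->new): [U P]
  24. access P: HIT. Cache (old->new): [U P]
  25. access A: MISS, evict U. Cache (old->new): [P A]
  26. access P: HIT. Cache (old->new): [P A]
  27. access U: MISS, evict P. Cache (old->new): [A U]
  28. access A: HIT. Cache (old->new): [A U]
  29. access Q: MISS, evict A. Cache (old->new): [U Q]
  30. access F: MISS, evict U. Cache (old->new): [Q F]
  31. access Q: HIT. Cache (old->new): [Q F]
  32. access F: HIT. Cache (old->new): [Q F]
  33. access Q: HIT. Cache (old->new): [Q F]
  34. access Q: HIT. Cache (old->new): [Q F]
  35. access F: HIT. Cache (old->new): [Q F]
Total: 19 hits, 16 misses, 14 evictions

Hit rate = 19/35

Answer: 19/35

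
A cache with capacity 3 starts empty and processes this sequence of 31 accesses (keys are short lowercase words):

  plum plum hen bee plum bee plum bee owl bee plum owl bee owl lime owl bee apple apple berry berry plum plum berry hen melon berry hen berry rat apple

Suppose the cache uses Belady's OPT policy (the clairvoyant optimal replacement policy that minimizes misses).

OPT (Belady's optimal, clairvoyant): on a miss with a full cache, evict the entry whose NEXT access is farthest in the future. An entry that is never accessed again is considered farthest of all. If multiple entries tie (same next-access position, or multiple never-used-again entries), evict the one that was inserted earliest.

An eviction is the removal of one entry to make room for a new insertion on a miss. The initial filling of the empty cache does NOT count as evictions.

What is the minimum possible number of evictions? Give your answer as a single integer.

Answer: 9

Derivation:
OPT (Belady) simulation (capacity=3):
  1. access plum: MISS. Cache: [plum]
  2. access plum: HIT. Next use of plum: step 5. Cache: [plum]
  3. access hen: MISS. Cache: [plum hen]
  4. access bee: MISS. Cache: [plum hen bee]
  5. access plum: HIT. Next use of plum: step 7. Cache: [plum hen bee]
  6. access bee: HIT. Next use of bee: step 8. Cache: [plum hen bee]
  7. access plum: HIT. Next use of plum: step 11. Cache: [plum hen bee]
  8. access bee: HIT. Next use of bee: step 10. Cache: [plum hen bee]
  9. access owl: MISS, evict hen (next use: step 25). Cache: [plum bee owl]
  10. access bee: HIT. Next use of bee: step 13. Cache: [plum bee owl]
  11. access plum: HIT. Next use of plum: step 22. Cache: [plum bee owl]
  12. access owl: HIT. Next use of owl: step 14. Cache: [plum bee owl]
  13. access bee: HIT. Next use of bee: step 17. Cache: [plum bee owl]
  14. access owl: HIT. Next use of owl: step 16. Cache: [plum bee owl]
  15. access lime: MISS, evict plum (next use: step 22). Cache: [bee owl lime]
  16. access owl: HIT. Next use of owl: never. Cache: [bee owl lime]
  17. access bee: HIT. Next use of bee: never. Cache: [bee owl lime]
  18. access apple: MISS, evict bee (next use: never). Cache: [owl lime apple]
  19. access apple: HIT. Next use of apple: step 31. Cache: [owl lime apple]
  20. access berry: MISS, evict owl (next use: never). Cache: [lime apple berry]
  21. access berry: HIT. Next use of berry: step 24. Cache: [lime apple berry]
  22. access plum: MISS, evict lime (next use: never). Cache: [apple berry plum]
  23. access plum: HIT. Next use of plum: never. Cache: [apple berry plum]
  24. access berry: HIT. Next use of berry: step 27. Cache: [apple berry plum]
  25. access hen: MISS, evict plum (next use: never). Cache: [apple berry hen]
  26. access melon: MISS, evict apple (next use: step 31). Cache: [berry hen melon]
  27. access berry: HIT. Next use of berry: step 29. Cache: [berry hen melon]
  28. access hen: HIT. Next use of hen: never. Cache: [berry hen melon]
  29. access berry: HIT. Next use of berry: never. Cache: [berry hen melon]
  30. access rat: MISS, evict berry (next use: never). Cache: [hen melon rat]
  31. access apple: MISS, evict hen (next use: never). Cache: [melon rat apple]
Total: 19 hits, 12 misses, 9 evictions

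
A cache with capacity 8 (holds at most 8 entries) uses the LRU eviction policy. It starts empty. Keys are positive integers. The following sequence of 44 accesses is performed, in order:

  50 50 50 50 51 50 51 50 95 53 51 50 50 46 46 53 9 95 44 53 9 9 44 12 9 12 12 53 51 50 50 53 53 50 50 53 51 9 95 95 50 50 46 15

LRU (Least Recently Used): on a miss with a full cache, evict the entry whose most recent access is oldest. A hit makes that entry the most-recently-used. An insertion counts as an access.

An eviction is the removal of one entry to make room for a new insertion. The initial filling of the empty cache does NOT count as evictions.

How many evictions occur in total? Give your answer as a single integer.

Answer: 1

Derivation:
LRU simulation (capacity=8):
  1. access 50: MISS. Cache (LRU->MRU): [50]
  2. access 50: HIT. Cache (LRU->MRU): [50]
  3. access 50: HIT. Cache (LRU->MRU): [50]
  4. access 50: HIT. Cache (LRU->MRU): [50]
  5. access 51: MISS. Cache (LRU->MRU): [50 51]
  6. access 50: HIT. Cache (LRU->MRU): [51 50]
  7. access 51: HIT. Cache (LRU->MRU): [50 51]
  8. access 50: HIT. Cache (LRU->MRU): [51 50]
  9. access 95: MISS. Cache (LRU->MRU): [51 50 95]
  10. access 53: MISS. Cache (LRU->MRU): [51 50 95 53]
  11. access 51: HIT. Cache (LRU->MRU): [50 95 53 51]
  12. access 50: HIT. Cache (LRU->MRU): [95 53 51 50]
  13. access 50: HIT. Cache (LRU->MRU): [95 53 51 50]
  14. access 46: MISS. Cache (LRU->MRU): [95 53 51 50 46]
  15. access 46: HIT. Cache (LRU->MRU): [95 53 51 50 46]
  16. access 53: HIT. Cache (LRU->MRU): [95 51 50 46 53]
  17. access 9: MISS. Cache (LRU->MRU): [95 51 50 46 53 9]
  18. access 95: HIT. Cache (LRU->MRU): [51 50 46 53 9 95]
  19. access 44: MISS. Cache (LRU->MRU): [51 50 46 53 9 95 44]
  20. access 53: HIT. Cache (LRU->MRU): [51 50 46 9 95 44 53]
  21. access 9: HIT. Cache (LRU->MRU): [51 50 46 95 44 53 9]
  22. access 9: HIT. Cache (LRU->MRU): [51 50 46 95 44 53 9]
  23. access 44: HIT. Cache (LRU->MRU): [51 50 46 95 53 9 44]
  24. access 12: MISS. Cache (LRU->MRU): [51 50 46 95 53 9 44 12]
  25. access 9: HIT. Cache (LRU->MRU): [51 50 46 95 53 44 12 9]
  26. access 12: HIT. Cache (LRU->MRU): [51 50 46 95 53 44 9 12]
  27. access 12: HIT. Cache (LRU->MRU): [51 50 46 95 53 44 9 12]
  28. access 53: HIT. Cache (LRU->MRU): [51 50 46 95 44 9 12 53]
  29. access 51: HIT. Cache (LRU->MRU): [50 46 95 44 9 12 53 51]
  30. access 50: HIT. Cache (LRU->MRU): [46 95 44 9 12 53 51 50]
  31. access 50: HIT. Cache (LRU->MRU): [46 95 44 9 12 53 51 50]
  32. access 53: HIT. Cache (LRU->MRU): [46 95 44 9 12 51 50 53]
  33. access 53: HIT. Cache (LRU->MRU): [46 95 44 9 12 51 50 53]
  34. access 50: HIT. Cache (LRU->MRU): [46 95 44 9 12 51 53 50]
  35. access 50: HIT. Cache (LRU->MRU): [46 95 44 9 12 51 53 50]
  36. access 53: HIT. Cache (LRU->MRU): [46 95 44 9 12 51 50 53]
  37. access 51: HIT. Cache (LRU->MRU): [46 95 44 9 12 50 53 51]
  38. access 9: HIT. Cache (LRU->MRU): [46 95 44 12 50 53 51 9]
  39. access 95: HIT. Cache (LRU->MRU): [46 44 12 50 53 51 9 95]
  40. access 95: HIT. Cache (LRU->MRU): [46 44 12 50 53 51 9 95]
  41. access 50: HIT. Cache (LRU->MRU): [46 44 12 53 51 9 95 50]
  42. access 50: HIT. Cache (LRU->MRU): [46 44 12 53 51 9 95 50]
  43. access 46: HIT. Cache (LRU->MRU): [44 12 53 51 9 95 50 46]
  44. access 15: MISS, evict 44. Cache (LRU->MRU): [12 53 51 9 95 50 46 15]
Total: 35 hits, 9 misses, 1 evictions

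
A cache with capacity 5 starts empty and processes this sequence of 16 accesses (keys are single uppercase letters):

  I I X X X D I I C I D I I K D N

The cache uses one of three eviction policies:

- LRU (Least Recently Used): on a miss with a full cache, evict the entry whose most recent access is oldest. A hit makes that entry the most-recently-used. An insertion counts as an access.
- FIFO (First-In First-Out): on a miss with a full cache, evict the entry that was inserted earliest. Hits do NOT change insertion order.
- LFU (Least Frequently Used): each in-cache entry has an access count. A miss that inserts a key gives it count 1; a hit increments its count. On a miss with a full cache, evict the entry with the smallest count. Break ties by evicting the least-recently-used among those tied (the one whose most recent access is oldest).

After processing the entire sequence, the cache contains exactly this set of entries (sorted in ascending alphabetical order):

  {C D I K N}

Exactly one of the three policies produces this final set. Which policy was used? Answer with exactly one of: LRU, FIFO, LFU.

Simulating under each policy and comparing final sets:
  LRU: final set = {C D I K N} -> MATCHES target
  FIFO: final set = {C D K N X} -> differs
  LFU: final set = {D I K N X} -> differs
Only LRU produces the target set.

Answer: LRU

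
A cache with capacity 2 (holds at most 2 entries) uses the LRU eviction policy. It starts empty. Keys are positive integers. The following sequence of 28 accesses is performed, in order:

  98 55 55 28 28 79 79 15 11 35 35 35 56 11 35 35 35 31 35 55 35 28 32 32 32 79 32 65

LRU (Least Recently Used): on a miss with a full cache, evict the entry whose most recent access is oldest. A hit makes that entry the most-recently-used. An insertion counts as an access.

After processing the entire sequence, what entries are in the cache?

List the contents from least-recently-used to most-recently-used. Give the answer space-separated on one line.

Answer: 32 65

Derivation:
LRU simulation (capacity=2):
  1. access 98: MISS. Cache (LRU->MRU): [98]
  2. access 55: MISS. Cache (LRU->MRU): [98 55]
  3. access 55: HIT. Cache (LRU->MRU): [98 55]
  4. access 28: MISS, evict 98. Cache (LRU->MRU): [55 28]
  5. access 28: HIT. Cache (LRU->MRU): [55 28]
  6. access 79: MISS, evict 55. Cache (LRU->MRU): [28 79]
  7. access 79: HIT. Cache (LRU->MRU): [28 79]
  8. access 15: MISS, evict 28. Cache (LRU->MRU): [79 15]
  9. access 11: MISS, evict 79. Cache (LRU->MRU): [15 11]
  10. access 35: MISS, evict 15. Cache (LRU->MRU): [11 35]
  11. access 35: HIT. Cache (LRU->MRU): [11 35]
  12. access 35: HIT. Cache (LRU->MRU): [11 35]
  13. access 56: MISS, evict 11. Cache (LRU->MRU): [35 56]
  14. access 11: MISS, evict 35. Cache (LRU->MRU): [56 11]
  15. access 35: MISS, evict 56. Cache (LRU->MRU): [11 35]
  16. access 35: HIT. Cache (LRU->MRU): [11 35]
  17. access 35: HIT. Cache (LRU->MRU): [11 35]
  18. access 31: MISS, evict 11. Cache (LRU->MRU): [35 31]
  19. access 35: HIT. Cache (LRU->MRU): [31 35]
  20. access 55: MISS, evict 31. Cache (LRU->MRU): [35 55]
  21. access 35: HIT. Cache (LRU->MRU): [55 35]
  22. access 28: MISS, evict 55. Cache (LRU->MRU): [35 28]
  23. access 32: MISS, evict 35. Cache (LRU->MRU): [28 32]
  24. access 32: HIT. Cache (LRU->MRU): [28 32]
  25. access 32: HIT. Cache (LRU->MRU): [28 32]
  26. access 79: MISS, evict 28. Cache (LRU->MRU): [32 79]
  27. access 32: HIT. Cache (LRU->MRU): [79 32]
  28. access 65: MISS, evict 79. Cache (LRU->MRU): [32 65]
Total: 12 hits, 16 misses, 14 evictions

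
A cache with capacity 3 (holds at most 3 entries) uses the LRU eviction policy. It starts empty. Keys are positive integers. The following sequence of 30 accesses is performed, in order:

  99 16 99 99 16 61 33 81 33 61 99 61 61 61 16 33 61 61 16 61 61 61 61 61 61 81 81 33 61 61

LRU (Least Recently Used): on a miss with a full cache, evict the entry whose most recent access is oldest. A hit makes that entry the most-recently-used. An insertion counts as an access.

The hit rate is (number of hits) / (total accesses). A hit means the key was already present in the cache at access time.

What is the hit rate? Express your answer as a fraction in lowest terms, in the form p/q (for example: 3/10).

Answer: 2/3

Derivation:
LRU simulation (capacity=3):
  1. access 99: MISS. Cache (LRU->MRU): [99]
  2. access 16: MISS. Cache (LRU->MRU): [99 16]
  3. access 99: HIT. Cache (LRU->MRU): [16 99]
  4. access 99: HIT. Cache (LRU->MRU): [16 99]
  5. access 16: HIT. Cache (LRU->MRU): [99 16]
  6. access 61: MISS. Cache (LRU->MRU): [99 16 61]
  7. access 33: MISS, evict 99. Cache (LRU->MRU): [16 61 33]
  8. access 81: MISS, evict 16. Cache (LRU->MRU): [61 33 81]
  9. access 33: HIT. Cache (LRU->MRU): [61 81 33]
  10. access 61: HIT. Cache (LRU->MRU): [81 33 61]
  11. access 99: MISS, evict 81. Cache (LRU->MRU): [33 61 99]
  12. access 61: HIT. Cache (LRU->MRU): [33 99 61]
  13. access 61: HIT. Cache (LRU->MRU): [33 99 61]
  14. access 61: HIT. Cache (LRU->MRU): [33 99 61]
  15. access 16: MISS, evict 33. Cache (LRU->MRU): [99 61 16]
  16. access 33: MISS, evict 99. Cache (LRU->MRU): [61 16 33]
  17. access 61: HIT. Cache (LRU->MRU): [16 33 61]
  18. access 61: HIT. Cache (LRU->MRU): [16 33 61]
  19. access 16: HIT. Cache (LRU->MRU): [33 61 16]
  20. access 61: HIT. Cache (LRU->MRU): [33 16 61]
  21. access 61: HIT. Cache (LRU->MRU): [33 16 61]
  22. access 61: HIT. Cache (LRU->MRU): [33 16 61]
  23. access 61: HIT. Cache (LRU->MRU): [33 16 61]
  24. access 61: HIT. Cache (LRU->MRU): [33 16 61]
  25. access 61: HIT. Cache (LRU->MRU): [33 16 61]
  26. access 81: MISS, evict 33. Cache (LRU->MRU): [16 61 81]
  27. access 81: HIT. Cache (LRU->MRU): [16 61 81]
  28. access 33: MISS, evict 16. Cache (LRU->MRU): [61 81 33]
  29. access 61: HIT. Cache (LRU->MRU): [81 33 61]
  30. access 61: HIT. Cache (LRU->MRU): [81 33 61]
Total: 20 hits, 10 misses, 7 evictions

Hit rate = 20/30 = 2/3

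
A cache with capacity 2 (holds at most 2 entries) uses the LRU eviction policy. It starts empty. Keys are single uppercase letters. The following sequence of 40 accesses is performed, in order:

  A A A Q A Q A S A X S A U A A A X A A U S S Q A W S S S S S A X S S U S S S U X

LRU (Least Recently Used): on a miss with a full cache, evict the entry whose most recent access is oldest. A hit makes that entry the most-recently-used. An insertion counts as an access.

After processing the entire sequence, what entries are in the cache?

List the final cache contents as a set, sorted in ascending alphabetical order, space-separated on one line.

Answer: U X

Derivation:
LRU simulation (capacity=2):
  1. access A: MISS. Cache (LRU->MRU): [A]
  2. access A: HIT. Cache (LRU->MRU): [A]
  3. access A: HIT. Cache (LRU->MRU): [A]
  4. access Q: MISS. Cache (LRU->MRU): [A Q]
  5. access A: HIT. Cache (LRU->MRU): [Q A]
  6. access Q: HIT. Cache (LRU->MRU): [A Q]
  7. access A: HIT. Cache (LRU->MRU): [Q A]
  8. access S: MISS, evict Q. Cache (LRU->MRU): [A S]
  9. access A: HIT. Cache (LRU->MRU): [S A]
  10. access X: MISS, evict S. Cache (LRU->MRU): [A X]
  11. access S: MISS, evict A. Cache (LRU->MRU): [X S]
  12. access A: MISS, evict X. Cache (LRU->MRU): [S A]
  13. access U: MISS, evict S. Cache (LRU->MRU): [A U]
  14. access A: HIT. Cache (LRU->MRU): [U A]
  15. access A: HIT. Cache (LRU->MRU): [U A]
  16. access A: HIT. Cache (LRU->MRU): [U A]
  17. access X: MISS, evict U. Cache (LRU->MRU): [A X]
  18. access A: HIT. Cache (LRU->MRU): [X A]
  19. access A: HIT. Cache (LRU->MRU): [X A]
  20. access U: MISS, evict X. Cache (LRU->MRU): [A U]
  21. access S: MISS, evict A. Cache (LRU->MRU): [U S]
  22. access S: HIT. Cache (LRU->MRU): [U S]
  23. access Q: MISS, evict U. Cache (LRU->MRU): [S Q]
  24. access A: MISS, evict S. Cache (LRU->MRU): [Q A]
  25. access W: MISS, evict Q. Cache (LRU->MRU): [A W]
  26. access S: MISS, evict A. Cache (LRU->MRU): [W S]
  27. access S: HIT. Cache (LRU->MRU): [W S]
  28. access S: HIT. Cache (LRU->MRU): [W S]
  29. access S: HIT. Cache (LRU->MRU): [W S]
  30. access S: HIT. Cache (LRU->MRU): [W S]
  31. access A: MISS, evict W. Cache (LRU->MRU): [S A]
  32. access X: MISS, evict S. Cache (LRU->MRU): [A X]
  33. access S: MISS, evict A. Cache (LRU->MRU): [X S]
  34. access S: HIT. Cache (LRU->MRU): [X S]
  35. access U: MISS, evict X. Cache (LRU->MRU): [S U]
  36. access S: HIT. Cache (LRU->MRU): [U S]
  37. access S: HIT. Cache (LRU->MRU): [U S]
  38. access S: HIT. Cache (LRU->MRU): [U S]
  39. access U: HIT. Cache (LRU->MRU): [S U]
  40. access X: MISS, evict S. Cache (LRU->MRU): [U X]
Total: 21 hits, 19 misses, 17 evictions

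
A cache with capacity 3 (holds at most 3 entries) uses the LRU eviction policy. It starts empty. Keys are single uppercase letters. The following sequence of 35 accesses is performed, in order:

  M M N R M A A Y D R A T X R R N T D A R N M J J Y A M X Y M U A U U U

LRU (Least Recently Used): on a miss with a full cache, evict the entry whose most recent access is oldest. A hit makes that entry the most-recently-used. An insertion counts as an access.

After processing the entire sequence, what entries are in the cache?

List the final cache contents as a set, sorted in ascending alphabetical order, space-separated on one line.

LRU simulation (capacity=3):
  1. access M: MISS. Cache (LRU->MRU): [M]
  2. access M: HIT. Cache (LRU->MRU): [M]
  3. access N: MISS. Cache (LRU->MRU): [M N]
  4. access R: MISS. Cache (LRU->MRU): [M N R]
  5. access M: HIT. Cache (LRU->MRU): [N R M]
  6. access A: MISS, evict N. Cache (LRU->MRU): [R M A]
  7. access A: HIT. Cache (LRU->MRU): [R M A]
  8. access Y: MISS, evict R. Cache (LRU->MRU): [M A Y]
  9. access D: MISS, evict M. Cache (LRU->MRU): [A Y D]
  10. access R: MISS, evict A. Cache (LRU->MRU): [Y D R]
  11. access A: MISS, evict Y. Cache (LRU->MRU): [D R A]
  12. access T: MISS, evict D. Cache (LRU->MRU): [R A T]
  13. access X: MISS, evict R. Cache (LRU->MRU): [A T X]
  14. access R: MISS, evict A. Cache (LRU->MRU): [T X R]
  15. access R: HIT. Cache (LRU->MRU): [T X R]
  16. access N: MISS, evict T. Cache (LRU->MRU): [X R N]
  17. access T: MISS, evict X. Cache (LRU->MRU): [R N T]
  18. access D: MISS, evict R. Cache (LRU->MRU): [N T D]
  19. access A: MISS, evict N. Cache (LRU->MRU): [T D A]
  20. access R: MISS, evict T. Cache (LRU->MRU): [D A R]
  21. access N: MISS, evict D. Cache (LRU->MRU): [A R N]
  22. access M: MISS, evict A. Cache (LRU->MRU): [R N M]
  23. access J: MISS, evict R. Cache (LRU->MRU): [N M J]
  24. access J: HIT. Cache (LRU->MRU): [N M J]
  25. access Y: MISS, evict N. Cache (LRU->MRU): [M J Y]
  26. access A: MISS, evict M. Cache (LRU->MRU): [J Y A]
  27. access M: MISS, evict J. Cache (LRU->MRU): [Y A M]
  28. access X: MISS, evict Y. Cache (LRU->MRU): [A M X]
  29. access Y: MISS, evict A. Cache (LRU->MRU): [M X Y]
  30. access M: HIT. Cache (LRU->MRU): [X Y M]
  31. access U: MISS, evict X. Cache (LRU->MRU): [Y M U]
  32. access A: MISS, evict Y. Cache (LRU->MRU): [M U A]
  33. access U: HIT. Cache (LRU->MRU): [M A U]
  34. access U: HIT. Cache (LRU->MRU): [M A U]
  35. access U: HIT. Cache (LRU->MRU): [M A U]
Total: 9 hits, 26 misses, 23 evictions

Answer: A M U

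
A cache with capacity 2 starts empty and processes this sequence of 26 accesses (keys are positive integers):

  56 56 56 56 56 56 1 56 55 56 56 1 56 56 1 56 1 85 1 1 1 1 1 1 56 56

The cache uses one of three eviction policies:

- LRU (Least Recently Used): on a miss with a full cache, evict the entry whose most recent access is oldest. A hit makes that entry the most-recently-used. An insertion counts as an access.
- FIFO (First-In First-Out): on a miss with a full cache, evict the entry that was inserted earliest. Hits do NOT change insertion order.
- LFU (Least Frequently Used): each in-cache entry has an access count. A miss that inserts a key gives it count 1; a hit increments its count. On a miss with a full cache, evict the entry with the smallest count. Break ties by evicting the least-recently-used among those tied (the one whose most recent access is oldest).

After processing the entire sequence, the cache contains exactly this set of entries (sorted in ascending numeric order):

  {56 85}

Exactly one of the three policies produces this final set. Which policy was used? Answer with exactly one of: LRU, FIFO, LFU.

Answer: FIFO

Derivation:
Simulating under each policy and comparing final sets:
  LRU: final set = {1 56} -> differs
  FIFO: final set = {56 85} -> MATCHES target
  LFU: final set = {1 56} -> differs
Only FIFO produces the target set.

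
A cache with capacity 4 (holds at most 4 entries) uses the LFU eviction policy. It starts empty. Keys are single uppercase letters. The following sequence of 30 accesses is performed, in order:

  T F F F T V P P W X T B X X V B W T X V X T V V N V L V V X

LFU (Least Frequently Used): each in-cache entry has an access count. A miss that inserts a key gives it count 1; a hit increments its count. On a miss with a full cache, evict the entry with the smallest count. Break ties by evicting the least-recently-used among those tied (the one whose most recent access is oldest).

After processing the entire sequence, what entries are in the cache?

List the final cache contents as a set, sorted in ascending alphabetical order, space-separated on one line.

LFU simulation (capacity=4):
  1. access T: MISS. Cache: [T(c=1)]
  2. access F: MISS. Cache: [T(c=1) F(c=1)]
  3. access F: HIT, count now 2. Cache: [T(c=1) F(c=2)]
  4. access F: HIT, count now 3. Cache: [T(c=1) F(c=3)]
  5. access T: HIT, count now 2. Cache: [T(c=2) F(c=3)]
  6. access V: MISS. Cache: [V(c=1) T(c=2) F(c=3)]
  7. access P: MISS. Cache: [V(c=1) P(c=1) T(c=2) F(c=3)]
  8. access P: HIT, count now 2. Cache: [V(c=1) T(c=2) P(c=2) F(c=3)]
  9. access W: MISS, evict V(c=1). Cache: [W(c=1) T(c=2) P(c=2) F(c=3)]
  10. access X: MISS, evict W(c=1). Cache: [X(c=1) T(c=2) P(c=2) F(c=3)]
  11. access T: HIT, count now 3. Cache: [X(c=1) P(c=2) F(c=3) T(c=3)]
  12. access B: MISS, evict X(c=1). Cache: [B(c=1) P(c=2) F(c=3) T(c=3)]
  13. access X: MISS, evict B(c=1). Cache: [X(c=1) P(c=2) F(c=3) T(c=3)]
  14. access X: HIT, count now 2. Cache: [P(c=2) X(c=2) F(c=3) T(c=3)]
  15. access V: MISS, evict P(c=2). Cache: [V(c=1) X(c=2) F(c=3) T(c=3)]
  16. access B: MISS, evict V(c=1). Cache: [B(c=1) X(c=2) F(c=3) T(c=3)]
  17. access W: MISS, evict B(c=1). Cache: [W(c=1) X(c=2) F(c=3) T(c=3)]
  18. access T: HIT, count now 4. Cache: [W(c=1) X(c=2) F(c=3) T(c=4)]
  19. access X: HIT, count now 3. Cache: [W(c=1) F(c=3) X(c=3) T(c=4)]
  20. access V: MISS, evict W(c=1). Cache: [V(c=1) F(c=3) X(c=3) T(c=4)]
  21. access X: HIT, count now 4. Cache: [V(c=1) F(c=3) T(c=4) X(c=4)]
  22. access T: HIT, count now 5. Cache: [V(c=1) F(c=3) X(c=4) T(c=5)]
  23. access V: HIT, count now 2. Cache: [V(c=2) F(c=3) X(c=4) T(c=5)]
  24. access V: HIT, count now 3. Cache: [F(c=3) V(c=3) X(c=4) T(c=5)]
  25. access N: MISS, evict F(c=3). Cache: [N(c=1) V(c=3) X(c=4) T(c=5)]
  26. access V: HIT, count now 4. Cache: [N(c=1) X(c=4) V(c=4) T(c=5)]
  27. access L: MISS, evict N(c=1). Cache: [L(c=1) X(c=4) V(c=4) T(c=5)]
  28. access V: HIT, count now 5. Cache: [L(c=1) X(c=4) T(c=5) V(c=5)]
  29. access V: HIT, count now 6. Cache: [L(c=1) X(c=4) T(c=5) V(c=6)]
  30. access X: HIT, count now 5. Cache: [L(c=1) T(c=5) X(c=5) V(c=6)]
Total: 16 hits, 14 misses, 10 evictions

Answer: L T V X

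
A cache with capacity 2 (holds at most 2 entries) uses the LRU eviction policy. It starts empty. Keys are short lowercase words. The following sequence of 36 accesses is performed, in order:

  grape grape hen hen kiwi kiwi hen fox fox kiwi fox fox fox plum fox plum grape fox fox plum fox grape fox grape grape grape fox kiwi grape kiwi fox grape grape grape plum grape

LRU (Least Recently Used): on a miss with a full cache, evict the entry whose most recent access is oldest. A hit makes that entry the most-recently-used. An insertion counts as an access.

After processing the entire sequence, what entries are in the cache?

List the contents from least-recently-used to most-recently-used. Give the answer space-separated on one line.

Answer: plum grape

Derivation:
LRU simulation (capacity=2):
  1. access grape: MISS. Cache (LRU->MRU): [grape]
  2. access grape: HIT. Cache (LRU->MRU): [grape]
  3. access hen: MISS. Cache (LRU->MRU): [grape hen]
  4. access hen: HIT. Cache (LRU->MRU): [grape hen]
  5. access kiwi: MISS, evict grape. Cache (LRU->MRU): [hen kiwi]
  6. access kiwi: HIT. Cache (LRU->MRU): [hen kiwi]
  7. access hen: HIT. Cache (LRU->MRU): [kiwi hen]
  8. access fox: MISS, evict kiwi. Cache (LRU->MRU): [hen fox]
  9. access fox: HIT. Cache (LRU->MRU): [hen fox]
  10. access kiwi: MISS, evict hen. Cache (LRU->MRU): [fox kiwi]
  11. access fox: HIT. Cache (LRU->MRU): [kiwi fox]
  12. access fox: HIT. Cache (LRU->MRU): [kiwi fox]
  13. access fox: HIT. Cache (LRU->MRU): [kiwi fox]
  14. access plum: MISS, evict kiwi. Cache (LRU->MRU): [fox plum]
  15. access fox: HIT. Cache (LRU->MRU): [plum fox]
  16. access plum: HIT. Cache (LRU->MRU): [fox plum]
  17. access grape: MISS, evict fox. Cache (LRU->MRU): [plum grape]
  18. access fox: MISS, evict plum. Cache (LRU->MRU): [grape fox]
  19. access fox: HIT. Cache (LRU->MRU): [grape fox]
  20. access plum: MISS, evict grape. Cache (LRU->MRU): [fox plum]
  21. access fox: HIT. Cache (LRU->MRU): [plum fox]
  22. access grape: MISS, evict plum. Cache (LRU->MRU): [fox grape]
  23. access fox: HIT. Cache (LRU->MRU): [grape fox]
  24. access grape: HIT. Cache (LRU->MRU): [fox grape]
  25. access grape: HIT. Cache (LRU->MRU): [fox grape]
  26. access grape: HIT. Cache (LRU->MRU): [fox grape]
  27. access fox: HIT. Cache (LRU->MRU): [grape fox]
  28. access kiwi: MISS, evict grape. Cache (LRU->MRU): [fox kiwi]
  29. access grape: MISS, evict fox. Cache (LRU->MRU): [kiwi grape]
  30. access kiwi: HIT. Cache (LRU->MRU): [grape kiwi]
  31. access fox: MISS, evict grape. Cache (LRU->MRU): [kiwi fox]
  32. access grape: MISS, evict kiwi. Cache (LRU->MRU): [fox grape]
  33. access grape: HIT. Cache (LRU->MRU): [fox grape]
  34. access grape: HIT. Cache (LRU->MRU): [fox grape]
  35. access plum: MISS, evict fox. Cache (LRU->MRU): [grape plum]
  36. access grape: HIT. Cache (LRU->MRU): [plum grape]
Total: 21 hits, 15 misses, 13 evictions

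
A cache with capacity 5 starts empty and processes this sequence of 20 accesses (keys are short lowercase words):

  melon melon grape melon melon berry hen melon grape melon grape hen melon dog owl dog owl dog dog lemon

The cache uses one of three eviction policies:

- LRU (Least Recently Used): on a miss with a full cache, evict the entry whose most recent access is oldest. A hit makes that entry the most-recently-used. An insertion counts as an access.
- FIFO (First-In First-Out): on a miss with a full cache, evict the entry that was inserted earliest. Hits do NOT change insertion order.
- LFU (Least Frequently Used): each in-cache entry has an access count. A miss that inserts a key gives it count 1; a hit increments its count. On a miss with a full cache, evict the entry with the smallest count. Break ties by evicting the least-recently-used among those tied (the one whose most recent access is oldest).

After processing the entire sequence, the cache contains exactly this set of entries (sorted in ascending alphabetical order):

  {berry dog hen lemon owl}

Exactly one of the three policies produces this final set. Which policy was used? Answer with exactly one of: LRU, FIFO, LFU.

Answer: FIFO

Derivation:
Simulating under each policy and comparing final sets:
  LRU: final set = {dog hen lemon melon owl} -> differs
  FIFO: final set = {berry dog hen lemon owl} -> MATCHES target
  LFU: final set = {dog grape lemon melon owl} -> differs
Only FIFO produces the target set.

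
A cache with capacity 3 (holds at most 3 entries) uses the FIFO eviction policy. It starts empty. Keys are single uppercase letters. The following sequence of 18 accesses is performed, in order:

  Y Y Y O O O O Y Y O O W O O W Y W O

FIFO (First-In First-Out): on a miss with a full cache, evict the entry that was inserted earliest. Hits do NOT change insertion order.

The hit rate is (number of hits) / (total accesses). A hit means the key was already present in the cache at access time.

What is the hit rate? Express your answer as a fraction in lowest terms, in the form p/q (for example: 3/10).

Answer: 5/6

Derivation:
FIFO simulation (capacity=3):
  1. access Y: MISS. Cache (old->new): [Y]
  2. access Y: HIT. Cache (old->new): [Y]
  3. access Y: HIT. Cache (old->new): [Y]
  4. access O: MISS. Cache (old->new): [Y O]
  5. access O: HIT. Cache (old->new): [Y O]
  6. access O: HIT. Cache (old->new): [Y O]
  7. access O: HIT. Cache (old->new): [Y O]
  8. access Y: HIT. Cache (old->new): [Y O]
  9. access Y: HIT. Cache (old->new): [Y O]
  10. access O: HIT. Cache (old->new): [Y O]
  11. access O: HIT. Cache (old->new): [Y O]
  12. access W: MISS. Cache (old->new): [Y O W]
  13. access O: HIT. Cache (old->new): [Y O W]
  14. access O: HIT. Cache (old->new): [Y O W]
  15. access W: HIT. Cache (old->new): [Y O W]
  16. access Y: HIT. Cache (old->new): [Y O W]
  17. access W: HIT. Cache (old->new): [Y O W]
  18. access O: HIT. Cache (old->new): [Y O W]
Total: 15 hits, 3 misses, 0 evictions

Hit rate = 15/18 = 5/6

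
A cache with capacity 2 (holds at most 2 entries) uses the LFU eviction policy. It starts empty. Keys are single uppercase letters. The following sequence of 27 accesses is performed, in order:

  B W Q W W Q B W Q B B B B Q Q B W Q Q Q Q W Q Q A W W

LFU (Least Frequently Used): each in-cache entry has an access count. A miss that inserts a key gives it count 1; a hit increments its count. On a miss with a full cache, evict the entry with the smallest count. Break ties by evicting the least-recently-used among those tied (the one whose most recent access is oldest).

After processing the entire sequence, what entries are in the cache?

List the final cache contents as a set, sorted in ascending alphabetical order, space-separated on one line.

Answer: B W

Derivation:
LFU simulation (capacity=2):
  1. access B: MISS. Cache: [B(c=1)]
  2. access W: MISS. Cache: [B(c=1) W(c=1)]
  3. access Q: MISS, evict B(c=1). Cache: [W(c=1) Q(c=1)]
  4. access W: HIT, count now 2. Cache: [Q(c=1) W(c=2)]
  5. access W: HIT, count now 3. Cache: [Q(c=1) W(c=3)]
  6. access Q: HIT, count now 2. Cache: [Q(c=2) W(c=3)]
  7. access B: MISS, evict Q(c=2). Cache: [B(c=1) W(c=3)]
  8. access W: HIT, count now 4. Cache: [B(c=1) W(c=4)]
  9. access Q: MISS, evict B(c=1). Cache: [Q(c=1) W(c=4)]
  10. access B: MISS, evict Q(c=1). Cache: [B(c=1) W(c=4)]
  11. access B: HIT, count now 2. Cache: [B(c=2) W(c=4)]
  12. access B: HIT, count now 3. Cache: [B(c=3) W(c=4)]
  13. access B: HIT, count now 4. Cache: [W(c=4) B(c=4)]
  14. access Q: MISS, evict W(c=4). Cache: [Q(c=1) B(c=4)]
  15. access Q: HIT, count now 2. Cache: [Q(c=2) B(c=4)]
  16. access B: HIT, count now 5. Cache: [Q(c=2) B(c=5)]
  17. access W: MISS, evict Q(c=2). Cache: [W(c=1) B(c=5)]
  18. access Q: MISS, evict W(c=1). Cache: [Q(c=1) B(c=5)]
  19. access Q: HIT, count now 2. Cache: [Q(c=2) B(c=5)]
  20. access Q: HIT, count now 3. Cache: [Q(c=3) B(c=5)]
  21. access Q: HIT, count now 4. Cache: [Q(c=4) B(c=5)]
  22. access W: MISS, evict Q(c=4). Cache: [W(c=1) B(c=5)]
  23. access Q: MISS, evict W(c=1). Cache: [Q(c=1) B(c=5)]
  24. access Q: HIT, count now 2. Cache: [Q(c=2) B(c=5)]
  25. access A: MISS, evict Q(c=2). Cache: [A(c=1) B(c=5)]
  26. access W: MISS, evict A(c=1). Cache: [W(c=1) B(c=5)]
  27. access W: HIT, count now 2. Cache: [W(c=2) B(c=5)]
Total: 14 hits, 13 misses, 11 evictions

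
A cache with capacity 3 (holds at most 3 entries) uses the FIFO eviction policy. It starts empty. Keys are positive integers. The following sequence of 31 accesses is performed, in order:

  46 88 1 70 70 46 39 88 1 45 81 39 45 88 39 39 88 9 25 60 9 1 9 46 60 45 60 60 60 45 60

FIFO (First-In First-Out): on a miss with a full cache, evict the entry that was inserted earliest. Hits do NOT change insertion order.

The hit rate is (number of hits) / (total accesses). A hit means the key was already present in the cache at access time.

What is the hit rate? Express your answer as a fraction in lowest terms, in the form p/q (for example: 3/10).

Answer: 11/31

Derivation:
FIFO simulation (capacity=3):
  1. access 46: MISS. Cache (old->new): [46]
  2. access 88: MISS. Cache (old->new): [46 88]
  3. access 1: MISS. Cache (old->new): [46 88 1]
  4. access 70: MISS, evict 46. Cache (old->new): [88 1 70]
  5. access 70: HIT. Cache (old->new): [88 1 70]
  6. access 46: MISS, evict 88. Cache (old->new): [1 70 46]
  7. access 39: MISS, evict 1. Cache (old->new): [70 46 39]
  8. access 88: MISS, evict 70. Cache (old->new): [46 39 88]
  9. access 1: MISS, evict 46. Cache (old->new): [39 88 1]
  10. access 45: MISS, evict 39. Cache (old->new): [88 1 45]
  11. access 81: MISS, evict 88. Cache (old->new): [1 45 81]
  12. access 39: MISS, evict 1. Cache (old->new): [45 81 39]
  13. access 45: HIT. Cache (old->new): [45 81 39]
  14. access 88: MISS, evict 45. Cache (old->new): [81 39 88]
  15. access 39: HIT. Cache (old->new): [81 39 88]
  16. access 39: HIT. Cache (old->new): [81 39 88]
  17. access 88: HIT. Cache (old->new): [81 39 88]
  18. access 9: MISS, evict 81. Cache (old->new): [39 88 9]
  19. access 25: MISS, evict 39. Cache (old->new): [88 9 25]
  20. access 60: MISS, evict 88. Cache (old->new): [9 25 60]
  21. access 9: HIT. Cache (old->new): [9 25 60]
  22. access 1: MISS, evict 9. Cache (old->new): [25 60 1]
  23. access 9: MISS, evict 25. Cache (old->new): [60 1 9]
  24. access 46: MISS, evict 60. Cache (old->new): [1 9 46]
  25. access 60: MISS, evict 1. Cache (old->new): [9 46 60]
  26. access 45: MISS, evict 9. Cache (old->new): [46 60 45]
  27. access 60: HIT. Cache (old->new): [46 60 45]
  28. access 60: HIT. Cache (old->new): [46 60 45]
  29. access 60: HIT. Cache (old->new): [46 60 45]
  30. access 45: HIT. Cache (old->new): [46 60 45]
  31. access 60: HIT. Cache (old->new): [46 60 45]
Total: 11 hits, 20 misses, 17 evictions

Hit rate = 11/31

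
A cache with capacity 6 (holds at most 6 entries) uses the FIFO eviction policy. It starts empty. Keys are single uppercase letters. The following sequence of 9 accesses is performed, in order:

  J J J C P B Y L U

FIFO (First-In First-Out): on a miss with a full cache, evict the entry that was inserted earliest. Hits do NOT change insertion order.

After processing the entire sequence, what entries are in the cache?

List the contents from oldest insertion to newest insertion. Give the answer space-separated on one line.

FIFO simulation (capacity=6):
  1. access J: MISS. Cache (old->new): [J]
  2. access J: HIT. Cache (old->new): [J]
  3. access J: HIT. Cache (old->new): [J]
  4. access C: MISS. Cache (old->new): [J C]
  5. access P: MISS. Cache (old->new): [J C P]
  6. access B: MISS. Cache (old->new): [J C P B]
  7. access Y: MISS. Cache (old->new): [J C P B Y]
  8. access L: MISS. Cache (old->new): [J C P B Y L]
  9. access U: MISS, evict J. Cache (old->new): [C P B Y L U]
Total: 2 hits, 7 misses, 1 evictions

Answer: C P B Y L U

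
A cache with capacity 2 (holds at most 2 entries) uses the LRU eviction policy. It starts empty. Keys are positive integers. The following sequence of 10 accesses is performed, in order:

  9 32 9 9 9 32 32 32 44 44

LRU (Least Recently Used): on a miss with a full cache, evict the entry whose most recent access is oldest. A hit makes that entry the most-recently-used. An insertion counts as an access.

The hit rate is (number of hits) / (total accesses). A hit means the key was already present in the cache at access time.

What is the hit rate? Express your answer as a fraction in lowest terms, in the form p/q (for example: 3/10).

Answer: 7/10

Derivation:
LRU simulation (capacity=2):
  1. access 9: MISS. Cache (LRU->MRU): [9]
  2. access 32: MISS. Cache (LRU->MRU): [9 32]
  3. access 9: HIT. Cache (LRU->MRU): [32 9]
  4. access 9: HIT. Cache (LRU->MRU): [32 9]
  5. access 9: HIT. Cache (LRU->MRU): [32 9]
  6. access 32: HIT. Cache (LRU->MRU): [9 32]
  7. access 32: HIT. Cache (LRU->MRU): [9 32]
  8. access 32: HIT. Cache (LRU->MRU): [9 32]
  9. access 44: MISS, evict 9. Cache (LRU->MRU): [32 44]
  10. access 44: HIT. Cache (LRU->MRU): [32 44]
Total: 7 hits, 3 misses, 1 evictions

Hit rate = 7/10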